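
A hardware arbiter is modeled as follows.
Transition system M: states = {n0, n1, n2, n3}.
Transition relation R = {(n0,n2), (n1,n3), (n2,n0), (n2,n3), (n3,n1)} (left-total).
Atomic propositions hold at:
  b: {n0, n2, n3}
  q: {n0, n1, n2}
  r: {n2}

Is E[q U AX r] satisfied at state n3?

Sat(AX r) = {s : every successor in {n2}} = {n0}
E[q U AX r]: least fixpoint, start Z0 = Sat(AX r) = {n0}, add states in Sat(q) with some successor in Z. Z1 = {n0, n2}; fixed.
Sat(E[q U AX r]) = {n0, n2}
n3 ∉ Sat(E[q U AX r]) = {n0, n2}, so the formula does not hold at n3.

No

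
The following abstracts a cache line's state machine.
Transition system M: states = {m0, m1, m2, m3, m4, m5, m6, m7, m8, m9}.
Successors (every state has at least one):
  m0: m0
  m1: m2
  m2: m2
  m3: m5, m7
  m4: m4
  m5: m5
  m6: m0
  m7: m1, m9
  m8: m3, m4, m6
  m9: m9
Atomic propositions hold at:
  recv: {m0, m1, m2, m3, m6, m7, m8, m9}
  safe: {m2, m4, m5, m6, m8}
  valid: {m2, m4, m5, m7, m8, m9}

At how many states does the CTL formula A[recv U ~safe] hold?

6

Sat(~safe) = {m0, m1, m3, m7, m9}
A[recv U ~safe]: least fixpoint, start Z0 = Sat(~safe) = {m0, m1, m3, m7, m9}, add states in Sat(recv) with every successor in Z. Z1 = {m0, m1, m3, m6, m7, m9}; fixed.
Sat(A[recv U ~safe]) = {m0, m1, m3, m6, m7, m9}
|Sat(A[recv U ~safe])| = |{m0, m1, m3, m6, m7, m9}| = 6.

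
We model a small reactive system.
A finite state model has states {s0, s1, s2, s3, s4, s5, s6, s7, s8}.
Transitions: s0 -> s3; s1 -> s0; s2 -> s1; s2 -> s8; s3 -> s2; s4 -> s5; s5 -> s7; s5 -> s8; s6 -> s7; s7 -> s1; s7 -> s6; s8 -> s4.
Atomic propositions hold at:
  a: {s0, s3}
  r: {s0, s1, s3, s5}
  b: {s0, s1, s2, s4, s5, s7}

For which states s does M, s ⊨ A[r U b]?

{s0, s1, s2, s3, s4, s5, s7}

A[r U b]: least fixpoint, start Z0 = Sat(b) = {s0, s1, s2, s4, s5, s7}, add states in Sat(r) with every successor in Z. Z1 = {s0, s1, s2, s3, s4, s5, s7}; fixed.
Sat(A[r U b]) = {s0, s1, s2, s3, s4, s5, s7}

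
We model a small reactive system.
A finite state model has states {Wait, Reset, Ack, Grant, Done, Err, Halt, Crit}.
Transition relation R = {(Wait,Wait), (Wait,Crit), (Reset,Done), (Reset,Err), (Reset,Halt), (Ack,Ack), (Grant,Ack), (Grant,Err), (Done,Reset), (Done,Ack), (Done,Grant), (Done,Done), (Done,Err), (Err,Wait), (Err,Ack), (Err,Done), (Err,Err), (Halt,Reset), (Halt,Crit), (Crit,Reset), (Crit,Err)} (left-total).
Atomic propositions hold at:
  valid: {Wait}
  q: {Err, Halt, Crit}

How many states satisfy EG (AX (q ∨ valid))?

Sat(q ∨ valid) = {Wait, Err, Halt, Crit}
Sat(AX (q ∨ valid)) = {s : every successor in {Wait, Err, Halt, Crit}} = {Wait}
EG (AX (q ∨ valid)): greatest fixpoint, start Z0 = {Wait}, keep only states in Sat with some successor in Z. Already a fixed point.
Sat(EG (AX (q ∨ valid))) = {Wait}
|Sat(EG (AX (q ∨ valid)))| = |{Wait}| = 1.

1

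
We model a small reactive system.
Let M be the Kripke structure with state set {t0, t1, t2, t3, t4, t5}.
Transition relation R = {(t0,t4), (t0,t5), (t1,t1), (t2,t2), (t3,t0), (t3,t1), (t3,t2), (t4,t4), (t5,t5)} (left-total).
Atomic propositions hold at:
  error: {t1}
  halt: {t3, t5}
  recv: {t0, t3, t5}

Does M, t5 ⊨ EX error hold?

Sat(EX error) = {s : some successor in {t1}} = {t1, t3}
t5 ∉ Sat(EX error) = {t1, t3}, so the formula does not hold at t5.

No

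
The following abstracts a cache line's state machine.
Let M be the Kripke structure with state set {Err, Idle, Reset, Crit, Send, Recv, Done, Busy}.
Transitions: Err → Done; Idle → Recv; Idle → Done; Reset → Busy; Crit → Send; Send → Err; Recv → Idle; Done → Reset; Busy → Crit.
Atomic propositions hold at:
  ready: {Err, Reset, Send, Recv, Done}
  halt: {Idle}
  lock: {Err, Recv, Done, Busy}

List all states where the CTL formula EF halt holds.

{Idle, Recv}

EF halt: least fixpoint, start Z0 = {Idle}, add states with some successor in Z. Z1 = {Idle, Recv}; fixed.
Sat(EF halt) = {Idle, Recv}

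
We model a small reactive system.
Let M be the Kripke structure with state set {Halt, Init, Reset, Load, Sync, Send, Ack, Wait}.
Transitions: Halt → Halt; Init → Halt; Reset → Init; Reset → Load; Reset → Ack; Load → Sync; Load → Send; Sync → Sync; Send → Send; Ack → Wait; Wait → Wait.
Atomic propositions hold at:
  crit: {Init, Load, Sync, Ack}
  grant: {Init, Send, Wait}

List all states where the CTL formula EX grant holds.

Sat(EX grant) = {s : some successor in {Init, Send, Wait}} = {Reset, Load, Send, Ack, Wait}

{Reset, Load, Send, Ack, Wait}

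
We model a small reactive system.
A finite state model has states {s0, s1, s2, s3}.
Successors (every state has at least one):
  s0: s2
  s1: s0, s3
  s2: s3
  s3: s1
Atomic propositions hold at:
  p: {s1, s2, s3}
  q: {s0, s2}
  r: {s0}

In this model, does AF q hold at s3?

AF q: least fixpoint, start Z0 = {s0, s2}, add states with every successor in Z. Already a fixed point.
Sat(AF q) = {s0, s2}
s3 ∉ Sat(AF q) = {s0, s2}, so the formula does not hold at s3.

No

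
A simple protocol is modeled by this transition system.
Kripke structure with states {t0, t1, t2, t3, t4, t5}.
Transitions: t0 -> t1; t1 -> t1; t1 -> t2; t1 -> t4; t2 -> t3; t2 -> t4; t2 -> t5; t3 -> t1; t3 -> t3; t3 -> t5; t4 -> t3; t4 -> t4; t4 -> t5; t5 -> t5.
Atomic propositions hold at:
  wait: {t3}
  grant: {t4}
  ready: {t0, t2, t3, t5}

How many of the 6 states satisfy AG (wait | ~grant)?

Sat(~grant) = {t0, t1, t2, t3, t5}
Sat(wait | ~grant) = {t0, t1, t2, t3, t5}
AG (wait | ~grant): greatest fixpoint, start Z0 = {t0, t1, t2, t3, t5}, keep only states in Sat with every successor in Z. Z1 = {t0, t3, t5}; Z2 = {t5}; fixed.
Sat(AG (wait | ~grant)) = {t5}
|Sat(AG (wait | ~grant))| = |{t5}| = 1.

1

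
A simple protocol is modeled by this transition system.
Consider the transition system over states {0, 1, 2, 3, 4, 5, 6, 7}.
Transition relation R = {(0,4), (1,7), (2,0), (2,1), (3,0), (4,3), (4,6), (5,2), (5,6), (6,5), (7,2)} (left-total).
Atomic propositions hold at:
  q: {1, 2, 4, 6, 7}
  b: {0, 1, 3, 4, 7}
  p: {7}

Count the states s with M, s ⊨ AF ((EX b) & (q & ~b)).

Sat(EX b) = {s : some successor in {0, 1, 3, 4, 7}} = {0, 1, 2, 3, 4}
Sat(~b) = {2, 5, 6}
Sat(q & ~b) = {2, 6}
Sat((EX b) & (q & ~b)) = {2}
AF ((EX b) & (q & ~b)): least fixpoint, start Z0 = {2}, add states with every successor in Z. Z1 = {2, 7}; Z2 = {1, 2, 7}; fixed.
Sat(AF ((EX b) & (q & ~b))) = {1, 2, 7}
|Sat(AF ((EX b) & (q & ~b)))| = |{1, 2, 7}| = 3.

3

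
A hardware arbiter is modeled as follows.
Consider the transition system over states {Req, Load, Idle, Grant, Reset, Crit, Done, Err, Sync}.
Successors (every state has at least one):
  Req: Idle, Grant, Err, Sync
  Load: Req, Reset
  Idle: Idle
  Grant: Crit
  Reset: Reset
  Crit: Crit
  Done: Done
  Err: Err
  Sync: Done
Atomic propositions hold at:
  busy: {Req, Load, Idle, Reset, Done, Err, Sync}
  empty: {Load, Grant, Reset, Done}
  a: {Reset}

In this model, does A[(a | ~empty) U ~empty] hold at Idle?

Sat(~empty) = {Req, Idle, Crit, Err, Sync}
Sat(a | ~empty) = {Req, Idle, Reset, Crit, Err, Sync}
A[(a | ~empty) U ~empty]: least fixpoint, start Z0 = Sat(~empty) = {Req, Idle, Crit, Err, Sync}, add states in Sat(a | ~empty) with every successor in Z. Already a fixed point.
Sat(A[(a | ~empty) U ~empty]) = {Req, Idle, Crit, Err, Sync}
Idle ∈ Sat(A[(a | ~empty) U ~empty]) = {Req, Idle, Crit, Err, Sync}, so the formula holds at Idle.

Yes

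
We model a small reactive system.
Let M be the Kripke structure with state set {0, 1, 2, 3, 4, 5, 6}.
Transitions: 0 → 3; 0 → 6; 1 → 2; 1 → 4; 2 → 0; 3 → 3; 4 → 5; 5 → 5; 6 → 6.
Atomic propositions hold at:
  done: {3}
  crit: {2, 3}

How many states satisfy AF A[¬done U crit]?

Sat(¬done) = {0, 1, 2, 4, 5, 6}
A[¬done U crit]: least fixpoint, start Z0 = Sat(crit) = {2, 3}, add states in Sat(¬done) with every successor in Z. Already a fixed point.
Sat(A[¬done U crit]) = {2, 3}
AF A[¬done U crit]: least fixpoint, start Z0 = {2, 3}, add states with every successor in Z. Already a fixed point.
Sat(AF A[¬done U crit]) = {2, 3}
|Sat(AF A[¬done U crit])| = |{2, 3}| = 2.

2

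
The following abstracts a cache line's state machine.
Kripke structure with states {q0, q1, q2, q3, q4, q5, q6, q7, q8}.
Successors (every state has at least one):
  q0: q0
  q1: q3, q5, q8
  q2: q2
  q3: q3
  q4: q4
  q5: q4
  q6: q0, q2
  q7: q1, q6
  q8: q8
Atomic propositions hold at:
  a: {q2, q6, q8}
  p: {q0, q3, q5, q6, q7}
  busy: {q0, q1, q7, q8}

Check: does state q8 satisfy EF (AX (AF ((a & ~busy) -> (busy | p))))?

Sat(~busy) = {q2, q3, q4, q5, q6}
Sat(a & ~busy) = {q2, q6}
Sat(busy | p) = {q0, q1, q3, q5, q6, q7, q8}
Sat((a & ~busy) -> (busy | p)) = {q0, q1, q3, q4, q5, q6, q7, q8}
AF ((a & ~busy) -> (busy | p)): least fixpoint, start Z0 = {q0, q1, q3, q4, q5, q6, q7, q8}, add states with every successor in Z. Already a fixed point.
Sat(AF ((a & ~busy) -> (busy | p))) = {q0, q1, q3, q4, q5, q6, q7, q8}
Sat(AX (AF ((a & ~busy) -> (busy | p)))) = {s : every successor in {q0, q1, q3, q4, q5, q6, q7, q8}} = {q0, q1, q3, q4, q5, q7, q8}
EF (AX (AF ((a & ~busy) -> (busy | p)))): least fixpoint, start Z0 = {q0, q1, q3, q4, q5, q7, q8}, add states with some successor in Z. Z1 = {q0, q1, q3, q4, q5, q6, q7, q8}; fixed.
Sat(EF (AX (AF ((a & ~busy) -> (busy | p))))) = {q0, q1, q3, q4, q5, q6, q7, q8}
q8 ∈ Sat(EF (AX (AF ((a & ~busy) -> (busy | p))))) = {q0, q1, q3, q4, q5, q6, q7, q8}, so the formula holds at q8.

Yes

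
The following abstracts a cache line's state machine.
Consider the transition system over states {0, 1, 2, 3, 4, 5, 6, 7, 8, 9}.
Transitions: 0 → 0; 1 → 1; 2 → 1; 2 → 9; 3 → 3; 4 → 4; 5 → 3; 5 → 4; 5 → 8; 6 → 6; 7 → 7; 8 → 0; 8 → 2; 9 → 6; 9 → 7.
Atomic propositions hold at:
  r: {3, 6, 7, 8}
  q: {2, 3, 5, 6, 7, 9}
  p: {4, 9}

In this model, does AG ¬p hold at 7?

Sat(¬p) = {0, 1, 2, 3, 5, 6, 7, 8}
AG ¬p: greatest fixpoint, start Z0 = {0, 1, 2, 3, 5, 6, 7, 8}, keep only states in Sat with every successor in Z. Z1 = {0, 1, 3, 6, 7, 8}; Z2 = {0, 1, 3, 6, 7}; fixed.
Sat(AG ¬p) = {0, 1, 3, 6, 7}
7 ∈ Sat(AG ¬p) = {0, 1, 3, 6, 7}, so the formula holds at 7.

Yes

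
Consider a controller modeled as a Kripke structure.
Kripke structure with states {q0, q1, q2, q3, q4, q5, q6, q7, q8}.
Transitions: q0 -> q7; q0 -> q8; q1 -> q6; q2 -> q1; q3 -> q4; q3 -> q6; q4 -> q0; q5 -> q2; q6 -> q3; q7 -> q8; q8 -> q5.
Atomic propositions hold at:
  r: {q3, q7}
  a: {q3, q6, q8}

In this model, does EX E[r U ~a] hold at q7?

Sat(~a) = {q0, q1, q2, q4, q5, q7}
E[r U ~a]: least fixpoint, start Z0 = Sat(~a) = {q0, q1, q2, q4, q5, q7}, add states in Sat(r) with some successor in Z. Z1 = {q0, q1, q2, q3, q4, q5, q7}; fixed.
Sat(E[r U ~a]) = {q0, q1, q2, q3, q4, q5, q7}
Sat(EX E[r U ~a]) = {s : some successor in {q0, q1, q2, q3, q4, q5, q7}} = {q0, q2, q3, q4, q5, q6, q8}
q7 ∉ Sat(EX E[r U ~a]) = {q0, q2, q3, q4, q5, q6, q8}, so the formula does not hold at q7.

No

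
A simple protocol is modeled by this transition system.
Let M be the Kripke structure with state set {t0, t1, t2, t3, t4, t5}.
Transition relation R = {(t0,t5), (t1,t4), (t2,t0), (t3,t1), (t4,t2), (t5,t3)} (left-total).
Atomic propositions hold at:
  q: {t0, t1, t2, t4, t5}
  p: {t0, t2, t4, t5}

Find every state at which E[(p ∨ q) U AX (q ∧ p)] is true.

Sat(p ∨ q) = {t0, t1, t2, t4, t5}
Sat(q ∧ p) = {t0, t2, t4, t5}
Sat(AX (q ∧ p)) = {s : every successor in {t0, t2, t4, t5}} = {t0, t1, t2, t4}
E[(p ∨ q) U AX (q ∧ p)]: least fixpoint, start Z0 = Sat(AX (q ∧ p)) = {t0, t1, t2, t4}, add states in Sat(p ∨ q) with some successor in Z. Already a fixed point.
Sat(E[(p ∨ q) U AX (q ∧ p)]) = {t0, t1, t2, t4}

{t0, t1, t2, t4}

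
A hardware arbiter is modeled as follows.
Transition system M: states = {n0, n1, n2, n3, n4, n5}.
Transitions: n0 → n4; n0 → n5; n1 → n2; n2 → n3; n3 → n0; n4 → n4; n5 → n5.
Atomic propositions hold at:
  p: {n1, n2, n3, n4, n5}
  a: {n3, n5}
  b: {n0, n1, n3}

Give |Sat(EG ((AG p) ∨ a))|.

2

AG p: greatest fixpoint, start Z0 = {n1, n2, n3, n4, n5}, keep only states in Sat with every successor in Z. Z1 = {n1, n2, n4, n5}; Z2 = {n1, n4, n5}; Z3 = {n4, n5}; fixed.
Sat(AG p) = {n4, n5}
Sat((AG p) ∨ a) = {n3, n4, n5}
EG ((AG p) ∨ a): greatest fixpoint, start Z0 = {n3, n4, n5}, keep only states in Sat with some successor in Z. Z1 = {n4, n5}; fixed.
Sat(EG ((AG p) ∨ a)) = {n4, n5}
|Sat(EG ((AG p) ∨ a))| = |{n4, n5}| = 2.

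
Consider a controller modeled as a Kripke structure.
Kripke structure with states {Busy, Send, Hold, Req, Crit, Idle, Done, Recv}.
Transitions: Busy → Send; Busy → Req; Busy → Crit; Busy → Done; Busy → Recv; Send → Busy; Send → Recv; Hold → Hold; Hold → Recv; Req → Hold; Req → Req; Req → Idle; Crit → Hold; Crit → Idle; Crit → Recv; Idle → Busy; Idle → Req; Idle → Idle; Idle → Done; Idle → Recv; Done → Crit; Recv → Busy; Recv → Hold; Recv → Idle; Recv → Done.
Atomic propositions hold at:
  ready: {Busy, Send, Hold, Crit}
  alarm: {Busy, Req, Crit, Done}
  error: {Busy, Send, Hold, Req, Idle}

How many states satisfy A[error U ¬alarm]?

Sat(¬alarm) = {Send, Hold, Idle, Recv}
A[error U ¬alarm]: least fixpoint, start Z0 = Sat(¬alarm) = {Send, Hold, Idle, Recv}, add states in Sat(error) with every successor in Z. Already a fixed point.
Sat(A[error U ¬alarm]) = {Send, Hold, Idle, Recv}
|Sat(A[error U ¬alarm])| = |{Send, Hold, Idle, Recv}| = 4.

4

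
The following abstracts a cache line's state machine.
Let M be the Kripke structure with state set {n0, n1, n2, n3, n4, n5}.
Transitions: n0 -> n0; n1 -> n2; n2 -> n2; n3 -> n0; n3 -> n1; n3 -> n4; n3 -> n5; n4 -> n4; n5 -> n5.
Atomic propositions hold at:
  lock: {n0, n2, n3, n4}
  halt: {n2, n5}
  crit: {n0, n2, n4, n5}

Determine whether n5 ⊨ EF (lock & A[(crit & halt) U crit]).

No

Sat(crit & halt) = {n2, n5}
A[(crit & halt) U crit]: least fixpoint, start Z0 = Sat(crit) = {n0, n2, n4, n5}, add states in Sat(crit & halt) with every successor in Z. Already a fixed point.
Sat(A[(crit & halt) U crit]) = {n0, n2, n4, n5}
Sat(lock & A[(crit & halt) U crit]) = {n0, n2, n4}
EF (lock & A[(crit & halt) U crit]): least fixpoint, start Z0 = {n0, n2, n4}, add states with some successor in Z. Z1 = {n0, n1, n2, n3, n4}; fixed.
Sat(EF (lock & A[(crit & halt) U crit])) = {n0, n1, n2, n3, n4}
n5 ∉ Sat(EF (lock & A[(crit & halt) U crit])) = {n0, n1, n2, n3, n4}, so the formula does not hold at n5.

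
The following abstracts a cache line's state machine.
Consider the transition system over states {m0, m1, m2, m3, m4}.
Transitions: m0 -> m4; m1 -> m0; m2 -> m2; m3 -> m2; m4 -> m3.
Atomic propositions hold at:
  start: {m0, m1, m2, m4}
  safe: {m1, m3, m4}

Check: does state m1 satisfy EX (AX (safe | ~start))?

Yes

Sat(~start) = {m3}
Sat(safe | ~start) = {m1, m3, m4}
Sat(AX (safe | ~start)) = {s : every successor in {m1, m3, m4}} = {m0, m4}
Sat(EX (AX (safe | ~start))) = {s : some successor in {m0, m4}} = {m0, m1}
m1 ∈ Sat(EX (AX (safe | ~start))) = {m0, m1}, so the formula holds at m1.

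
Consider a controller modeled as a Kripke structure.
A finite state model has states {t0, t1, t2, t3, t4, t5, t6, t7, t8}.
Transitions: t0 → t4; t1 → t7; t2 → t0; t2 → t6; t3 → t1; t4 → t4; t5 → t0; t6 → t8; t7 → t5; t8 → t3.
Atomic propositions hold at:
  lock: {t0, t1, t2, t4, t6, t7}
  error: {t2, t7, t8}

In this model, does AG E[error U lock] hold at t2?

E[error U lock]: least fixpoint, start Z0 = Sat(lock) = {t0, t1, t2, t4, t6, t7}, add states in Sat(error) with some successor in Z. Already a fixed point.
Sat(E[error U lock]) = {t0, t1, t2, t4, t6, t7}
AG E[error U lock]: greatest fixpoint, start Z0 = {t0, t1, t2, t4, t6, t7}, keep only states in Sat with every successor in Z. Z1 = {t0, t1, t2, t4}; Z2 = {t0, t4}; fixed.
Sat(AG E[error U lock]) = {t0, t4}
t2 ∉ Sat(AG E[error U lock]) = {t0, t4}, so the formula does not hold at t2.

No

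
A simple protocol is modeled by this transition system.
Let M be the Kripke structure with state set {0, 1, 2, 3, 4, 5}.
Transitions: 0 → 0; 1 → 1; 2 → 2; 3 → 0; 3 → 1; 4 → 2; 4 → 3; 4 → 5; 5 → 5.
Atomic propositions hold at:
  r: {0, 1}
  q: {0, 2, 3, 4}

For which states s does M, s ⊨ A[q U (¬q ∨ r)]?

Sat(¬q) = {1, 5}
Sat(¬q ∨ r) = {0, 1, 5}
A[q U (¬q ∨ r)]: least fixpoint, start Z0 = Sat((¬q ∨ r)) = {0, 1, 5}, add states in Sat(q) with every successor in Z. Z1 = {0, 1, 3, 5}; fixed.
Sat(A[q U (¬q ∨ r)]) = {0, 1, 3, 5}

{0, 1, 3, 5}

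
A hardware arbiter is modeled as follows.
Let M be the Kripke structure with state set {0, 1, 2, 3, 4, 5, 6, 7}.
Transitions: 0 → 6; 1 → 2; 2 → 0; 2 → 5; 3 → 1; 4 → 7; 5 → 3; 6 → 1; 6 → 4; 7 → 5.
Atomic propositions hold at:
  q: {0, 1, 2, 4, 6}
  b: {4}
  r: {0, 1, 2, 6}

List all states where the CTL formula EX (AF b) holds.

AF b: least fixpoint, start Z0 = {4}, add states with every successor in Z. Already a fixed point.
Sat(AF b) = {4}
Sat(EX (AF b)) = {s : some successor in {4}} = {6}

{6}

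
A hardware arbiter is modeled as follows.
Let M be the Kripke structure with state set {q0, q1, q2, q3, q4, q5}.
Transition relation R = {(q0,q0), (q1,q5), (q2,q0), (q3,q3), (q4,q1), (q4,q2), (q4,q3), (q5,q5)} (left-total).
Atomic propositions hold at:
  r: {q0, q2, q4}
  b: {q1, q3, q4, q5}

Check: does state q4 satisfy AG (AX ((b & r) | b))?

No

Sat(b & r) = {q4}
Sat((b & r) | b) = {q1, q3, q4, q5}
Sat(AX ((b & r) | b)) = {s : every successor in {q1, q3, q4, q5}} = {q1, q3, q5}
AG (AX ((b & r) | b)): greatest fixpoint, start Z0 = {q1, q3, q5}, keep only states in Sat with every successor in Z. Already a fixed point.
Sat(AG (AX ((b & r) | b))) = {q1, q3, q5}
q4 ∉ Sat(AG (AX ((b & r) | b))) = {q1, q3, q5}, so the formula does not hold at q4.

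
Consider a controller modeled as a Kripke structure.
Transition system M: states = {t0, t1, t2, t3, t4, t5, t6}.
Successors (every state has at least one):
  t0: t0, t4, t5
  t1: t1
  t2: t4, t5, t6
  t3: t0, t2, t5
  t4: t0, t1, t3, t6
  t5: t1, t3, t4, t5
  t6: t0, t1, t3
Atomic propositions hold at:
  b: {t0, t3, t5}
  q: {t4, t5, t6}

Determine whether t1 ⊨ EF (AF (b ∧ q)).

No

Sat(b ∧ q) = {t5}
AF (b ∧ q): least fixpoint, start Z0 = {t5}, add states with every successor in Z. Already a fixed point.
Sat(AF (b ∧ q)) = {t5}
EF (AF (b ∧ q)): least fixpoint, start Z0 = {t5}, add states with some successor in Z. Z1 = {t0, t2, t3, t5}; Z2 = {t0, t2, t3, t4, t5, t6}; fixed.
Sat(EF (AF (b ∧ q))) = {t0, t2, t3, t4, t5, t6}
t1 ∉ Sat(EF (AF (b ∧ q))) = {t0, t2, t3, t4, t5, t6}, so the formula does not hold at t1.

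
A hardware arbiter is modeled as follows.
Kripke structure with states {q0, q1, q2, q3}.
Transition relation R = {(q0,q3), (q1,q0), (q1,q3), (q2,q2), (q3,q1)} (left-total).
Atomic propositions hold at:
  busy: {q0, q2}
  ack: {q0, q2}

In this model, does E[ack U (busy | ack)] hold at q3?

Sat(busy | ack) = {q0, q2}
E[ack U (busy | ack)]: least fixpoint, start Z0 = Sat((busy | ack)) = {q0, q2}, add states in Sat(ack) with some successor in Z. Already a fixed point.
Sat(E[ack U (busy | ack)]) = {q0, q2}
q3 ∉ Sat(E[ack U (busy | ack)]) = {q0, q2}, so the formula does not hold at q3.

No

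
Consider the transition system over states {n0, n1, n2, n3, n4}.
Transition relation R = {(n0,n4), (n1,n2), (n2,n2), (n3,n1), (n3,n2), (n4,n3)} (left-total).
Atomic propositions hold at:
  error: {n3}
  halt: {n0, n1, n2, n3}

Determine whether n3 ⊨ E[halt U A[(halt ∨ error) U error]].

Sat(halt ∨ error) = {n0, n1, n2, n3}
A[(halt ∨ error) U error]: least fixpoint, start Z0 = Sat(error) = {n3}, add states in Sat(halt ∨ error) with every successor in Z. Already a fixed point.
Sat(A[(halt ∨ error) U error]) = {n3}
E[halt U A[(halt ∨ error) U error]]: least fixpoint, start Z0 = Sat(A[(halt ∨ error) U error]) = {n3}, add states in Sat(halt) with some successor in Z. Already a fixed point.
Sat(E[halt U A[(halt ∨ error) U error]]) = {n3}
n3 ∈ Sat(E[halt U A[(halt ∨ error) U error]]) = {n3}, so the formula holds at n3.

Yes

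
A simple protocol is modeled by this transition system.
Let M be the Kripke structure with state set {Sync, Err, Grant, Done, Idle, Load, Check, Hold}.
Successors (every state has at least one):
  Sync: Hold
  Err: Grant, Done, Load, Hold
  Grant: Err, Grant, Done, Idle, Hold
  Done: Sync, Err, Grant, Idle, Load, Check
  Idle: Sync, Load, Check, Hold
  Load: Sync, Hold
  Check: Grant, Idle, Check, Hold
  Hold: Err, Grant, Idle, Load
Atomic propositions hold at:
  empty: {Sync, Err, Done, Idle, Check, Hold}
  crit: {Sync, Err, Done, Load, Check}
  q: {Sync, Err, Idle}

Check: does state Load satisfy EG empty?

EG empty: greatest fixpoint, start Z0 = {Sync, Err, Done, Idle, Check, Hold}, keep only states in Sat with some successor in Z. Already a fixed point.
Sat(EG empty) = {Sync, Err, Done, Idle, Check, Hold}
Load ∉ Sat(EG empty) = {Sync, Err, Done, Idle, Check, Hold}, so the formula does not hold at Load.

No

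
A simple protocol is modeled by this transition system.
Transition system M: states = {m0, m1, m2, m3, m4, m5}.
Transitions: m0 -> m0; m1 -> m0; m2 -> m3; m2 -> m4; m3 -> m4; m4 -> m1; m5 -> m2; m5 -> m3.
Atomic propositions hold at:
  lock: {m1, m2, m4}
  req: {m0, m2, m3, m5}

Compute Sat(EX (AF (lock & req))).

Sat(lock & req) = {m2}
AF (lock & req): least fixpoint, start Z0 = {m2}, add states with every successor in Z. Already a fixed point.
Sat(AF (lock & req)) = {m2}
Sat(EX (AF (lock & req))) = {s : some successor in {m2}} = {m5}

{m5}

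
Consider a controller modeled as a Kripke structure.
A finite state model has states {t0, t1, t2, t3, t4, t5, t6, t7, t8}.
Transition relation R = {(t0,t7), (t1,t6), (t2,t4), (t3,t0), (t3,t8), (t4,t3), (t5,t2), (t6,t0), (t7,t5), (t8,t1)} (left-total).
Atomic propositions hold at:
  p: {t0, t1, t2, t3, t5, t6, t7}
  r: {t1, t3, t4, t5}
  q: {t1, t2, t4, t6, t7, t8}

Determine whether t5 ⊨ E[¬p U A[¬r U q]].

Sat(¬p) = {t4, t8}
Sat(¬r) = {t0, t2, t6, t7, t8}
A[¬r U q]: least fixpoint, start Z0 = Sat(q) = {t1, t2, t4, t6, t7, t8}, add states in Sat(¬r) with every successor in Z. Z1 = {t0, t1, t2, t4, t6, t7, t8}; fixed.
Sat(A[¬r U q]) = {t0, t1, t2, t4, t6, t7, t8}
E[¬p U A[¬r U q]]: least fixpoint, start Z0 = Sat(A[¬r U q]) = {t0, t1, t2, t4, t6, t7, t8}, add states in Sat(¬p) with some successor in Z. Already a fixed point.
Sat(E[¬p U A[¬r U q]]) = {t0, t1, t2, t4, t6, t7, t8}
t5 ∉ Sat(E[¬p U A[¬r U q]]) = {t0, t1, t2, t4, t6, t7, t8}, so the formula does not hold at t5.

No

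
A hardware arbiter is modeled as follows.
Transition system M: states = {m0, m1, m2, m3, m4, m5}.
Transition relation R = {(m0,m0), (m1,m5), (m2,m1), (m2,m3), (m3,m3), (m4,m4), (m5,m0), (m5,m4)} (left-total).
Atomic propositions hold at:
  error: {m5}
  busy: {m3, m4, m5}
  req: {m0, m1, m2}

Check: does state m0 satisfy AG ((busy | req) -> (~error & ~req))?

Sat(busy | req) = {m0, m1, m2, m3, m4, m5}
Sat(~error) = {m0, m1, m2, m3, m4}
Sat(~req) = {m3, m4, m5}
Sat(~error & ~req) = {m3, m4}
Sat((busy | req) -> (~error & ~req)) = {m3, m4}
AG ((busy | req) -> (~error & ~req)): greatest fixpoint, start Z0 = {m3, m4}, keep only states in Sat with every successor in Z. Already a fixed point.
Sat(AG ((busy | req) -> (~error & ~req))) = {m3, m4}
m0 ∉ Sat(AG ((busy | req) -> (~error & ~req))) = {m3, m4}, so the formula does not hold at m0.

No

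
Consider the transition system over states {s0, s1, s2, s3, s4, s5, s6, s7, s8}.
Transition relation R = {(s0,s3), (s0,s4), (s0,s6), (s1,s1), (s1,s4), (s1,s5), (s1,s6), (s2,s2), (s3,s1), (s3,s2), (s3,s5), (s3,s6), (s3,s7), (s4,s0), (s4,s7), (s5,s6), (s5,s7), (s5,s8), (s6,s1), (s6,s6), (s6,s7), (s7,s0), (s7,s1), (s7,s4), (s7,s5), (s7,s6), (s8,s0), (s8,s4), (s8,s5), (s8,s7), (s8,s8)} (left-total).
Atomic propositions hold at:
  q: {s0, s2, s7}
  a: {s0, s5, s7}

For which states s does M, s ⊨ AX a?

{s4}

Sat(AX a) = {s : every successor in {s0, s5, s7}} = {s4}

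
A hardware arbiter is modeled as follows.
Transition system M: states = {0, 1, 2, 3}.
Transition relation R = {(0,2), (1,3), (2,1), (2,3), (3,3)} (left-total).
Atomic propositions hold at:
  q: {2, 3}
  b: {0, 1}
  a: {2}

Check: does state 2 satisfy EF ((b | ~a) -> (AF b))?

Sat(~a) = {0, 1, 3}
Sat(b | ~a) = {0, 1, 3}
AF b: least fixpoint, start Z0 = {0, 1}, add states with every successor in Z. Already a fixed point.
Sat(AF b) = {0, 1}
Sat((b | ~a) -> (AF b)) = {0, 1, 2}
EF ((b | ~a) -> (AF b)): least fixpoint, start Z0 = {0, 1, 2}, add states with some successor in Z. Already a fixed point.
Sat(EF ((b | ~a) -> (AF b))) = {0, 1, 2}
2 ∈ Sat(EF ((b | ~a) -> (AF b))) = {0, 1, 2}, so the formula holds at 2.

Yes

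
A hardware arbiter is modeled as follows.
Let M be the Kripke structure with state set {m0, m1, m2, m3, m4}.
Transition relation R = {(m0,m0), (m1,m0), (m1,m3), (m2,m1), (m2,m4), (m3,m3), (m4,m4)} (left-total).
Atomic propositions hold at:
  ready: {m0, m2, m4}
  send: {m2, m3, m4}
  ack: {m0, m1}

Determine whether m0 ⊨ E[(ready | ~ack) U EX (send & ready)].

No

Sat(~ack) = {m2, m3, m4}
Sat(ready | ~ack) = {m0, m2, m3, m4}
Sat(send & ready) = {m2, m4}
Sat(EX (send & ready)) = {s : some successor in {m2, m4}} = {m2, m4}
E[(ready | ~ack) U EX (send & ready)]: least fixpoint, start Z0 = Sat(EX (send & ready)) = {m2, m4}, add states in Sat(ready | ~ack) with some successor in Z. Already a fixed point.
Sat(E[(ready | ~ack) U EX (send & ready)]) = {m2, m4}
m0 ∉ Sat(E[(ready | ~ack) U EX (send & ready)]) = {m2, m4}, so the formula does not hold at m0.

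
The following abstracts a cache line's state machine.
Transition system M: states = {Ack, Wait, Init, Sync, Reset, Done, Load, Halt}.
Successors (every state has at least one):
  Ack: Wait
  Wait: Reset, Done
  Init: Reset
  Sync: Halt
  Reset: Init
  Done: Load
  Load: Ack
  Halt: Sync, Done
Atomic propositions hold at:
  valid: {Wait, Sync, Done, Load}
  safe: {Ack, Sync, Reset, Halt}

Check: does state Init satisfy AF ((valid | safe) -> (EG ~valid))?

Sat(valid | safe) = {Ack, Wait, Sync, Reset, Done, Load, Halt}
Sat(~valid) = {Ack, Init, Reset, Halt}
EG ~valid: greatest fixpoint, start Z0 = {Ack, Init, Reset, Halt}, keep only states in Sat with some successor in Z. Z1 = {Init, Reset}; fixed.
Sat(EG ~valid) = {Init, Reset}
Sat((valid | safe) -> (EG ~valid)) = {Init, Reset}
AF ((valid | safe) -> (EG ~valid)): least fixpoint, start Z0 = {Init, Reset}, add states with every successor in Z. Already a fixed point.
Sat(AF ((valid | safe) -> (EG ~valid))) = {Init, Reset}
Init ∈ Sat(AF ((valid | safe) -> (EG ~valid))) = {Init, Reset}, so the formula holds at Init.

Yes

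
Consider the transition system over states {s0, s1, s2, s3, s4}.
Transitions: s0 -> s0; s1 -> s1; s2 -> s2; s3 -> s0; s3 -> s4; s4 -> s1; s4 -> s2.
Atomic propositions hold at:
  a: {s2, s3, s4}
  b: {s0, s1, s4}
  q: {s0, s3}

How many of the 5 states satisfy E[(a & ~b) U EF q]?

2

Sat(~b) = {s2, s3}
Sat(a & ~b) = {s2, s3}
EF q: least fixpoint, start Z0 = {s0, s3}, add states with some successor in Z. Already a fixed point.
Sat(EF q) = {s0, s3}
E[(a & ~b) U EF q]: least fixpoint, start Z0 = Sat(EF q) = {s0, s3}, add states in Sat(a & ~b) with some successor in Z. Already a fixed point.
Sat(E[(a & ~b) U EF q]) = {s0, s3}
|Sat(E[(a & ~b) U EF q])| = |{s0, s3}| = 2.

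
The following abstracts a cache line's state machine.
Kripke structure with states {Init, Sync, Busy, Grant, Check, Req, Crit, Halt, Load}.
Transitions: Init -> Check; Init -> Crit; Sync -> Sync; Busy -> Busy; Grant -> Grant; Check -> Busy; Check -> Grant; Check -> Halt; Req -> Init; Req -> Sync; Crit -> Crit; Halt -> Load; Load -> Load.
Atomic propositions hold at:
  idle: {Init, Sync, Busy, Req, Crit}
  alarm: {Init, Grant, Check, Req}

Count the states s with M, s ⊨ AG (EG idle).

EG idle: greatest fixpoint, start Z0 = {Init, Sync, Busy, Req, Crit}, keep only states in Sat with some successor in Z. Already a fixed point.
Sat(EG idle) = {Init, Sync, Busy, Req, Crit}
AG (EG idle): greatest fixpoint, start Z0 = {Init, Sync, Busy, Req, Crit}, keep only states in Sat with every successor in Z. Z1 = {Sync, Busy, Req, Crit}; Z2 = {Sync, Busy, Crit}; fixed.
Sat(AG (EG idle)) = {Sync, Busy, Crit}
|Sat(AG (EG idle))| = |{Sync, Busy, Crit}| = 3.

3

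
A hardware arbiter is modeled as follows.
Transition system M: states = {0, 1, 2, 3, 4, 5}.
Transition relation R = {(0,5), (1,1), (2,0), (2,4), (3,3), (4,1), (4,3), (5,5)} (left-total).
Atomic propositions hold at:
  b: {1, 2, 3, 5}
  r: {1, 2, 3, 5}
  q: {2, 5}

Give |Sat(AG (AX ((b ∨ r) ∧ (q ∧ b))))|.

2

Sat(b ∨ r) = {1, 2, 3, 5}
Sat(q ∧ b) = {2, 5}
Sat((b ∨ r) ∧ (q ∧ b)) = {2, 5}
Sat(AX ((b ∨ r) ∧ (q ∧ b))) = {s : every successor in {2, 5}} = {0, 5}
AG (AX ((b ∨ r) ∧ (q ∧ b))): greatest fixpoint, start Z0 = {0, 5}, keep only states in Sat with every successor in Z. Already a fixed point.
Sat(AG (AX ((b ∨ r) ∧ (q ∧ b)))) = {0, 5}
|Sat(AG (AX ((b ∨ r) ∧ (q ∧ b))))| = |{0, 5}| = 2.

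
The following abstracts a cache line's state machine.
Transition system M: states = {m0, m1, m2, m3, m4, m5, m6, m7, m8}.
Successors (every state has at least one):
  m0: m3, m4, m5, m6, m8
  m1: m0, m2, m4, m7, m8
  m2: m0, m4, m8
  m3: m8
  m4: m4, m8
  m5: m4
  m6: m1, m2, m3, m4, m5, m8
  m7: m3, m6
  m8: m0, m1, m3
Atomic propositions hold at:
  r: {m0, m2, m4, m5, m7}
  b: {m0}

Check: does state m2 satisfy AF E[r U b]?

Yes

E[r U b]: least fixpoint, start Z0 = Sat(b) = {m0}, add states in Sat(r) with some successor in Z. Z1 = {m0, m2}; fixed.
Sat(E[r U b]) = {m0, m2}
AF E[r U b]: least fixpoint, start Z0 = {m0, m2}, add states with every successor in Z. Already a fixed point.
Sat(AF E[r U b]) = {m0, m2}
m2 ∈ Sat(AF E[r U b]) = {m0, m2}, so the formula holds at m2.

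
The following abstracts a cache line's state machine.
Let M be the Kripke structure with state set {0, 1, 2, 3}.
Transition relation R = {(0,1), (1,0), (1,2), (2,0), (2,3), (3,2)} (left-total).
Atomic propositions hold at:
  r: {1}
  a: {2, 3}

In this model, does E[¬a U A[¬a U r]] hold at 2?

Sat(¬a) = {0, 1}
A[¬a U r]: least fixpoint, start Z0 = Sat(r) = {1}, add states in Sat(¬a) with every successor in Z. Z1 = {0, 1}; fixed.
Sat(A[¬a U r]) = {0, 1}
E[¬a U A[¬a U r]]: least fixpoint, start Z0 = Sat(A[¬a U r]) = {0, 1}, add states in Sat(¬a) with some successor in Z. Already a fixed point.
Sat(E[¬a U A[¬a U r]]) = {0, 1}
2 ∉ Sat(E[¬a U A[¬a U r]]) = {0, 1}, so the formula does not hold at 2.

No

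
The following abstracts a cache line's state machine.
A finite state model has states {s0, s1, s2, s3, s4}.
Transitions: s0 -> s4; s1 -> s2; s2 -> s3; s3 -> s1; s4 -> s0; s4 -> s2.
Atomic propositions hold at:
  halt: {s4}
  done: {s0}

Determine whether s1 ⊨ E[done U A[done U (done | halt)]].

No

Sat(done | halt) = {s0, s4}
A[done U (done | halt)]: least fixpoint, start Z0 = Sat((done | halt)) = {s0, s4}, add states in Sat(done) with every successor in Z. Already a fixed point.
Sat(A[done U (done | halt)]) = {s0, s4}
E[done U A[done U (done | halt)]]: least fixpoint, start Z0 = Sat(A[done U (done | halt)]) = {s0, s4}, add states in Sat(done) with some successor in Z. Already a fixed point.
Sat(E[done U A[done U (done | halt)]]) = {s0, s4}
s1 ∉ Sat(E[done U A[done U (done | halt)]]) = {s0, s4}, so the formula does not hold at s1.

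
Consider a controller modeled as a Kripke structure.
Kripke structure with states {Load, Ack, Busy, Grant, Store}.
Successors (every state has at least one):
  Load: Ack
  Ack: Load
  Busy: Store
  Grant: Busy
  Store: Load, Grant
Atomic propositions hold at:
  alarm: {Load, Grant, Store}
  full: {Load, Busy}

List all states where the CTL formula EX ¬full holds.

{Load, Busy, Store}

Sat(¬full) = {Ack, Grant, Store}
Sat(EX ¬full) = {s : some successor in {Ack, Grant, Store}} = {Load, Busy, Store}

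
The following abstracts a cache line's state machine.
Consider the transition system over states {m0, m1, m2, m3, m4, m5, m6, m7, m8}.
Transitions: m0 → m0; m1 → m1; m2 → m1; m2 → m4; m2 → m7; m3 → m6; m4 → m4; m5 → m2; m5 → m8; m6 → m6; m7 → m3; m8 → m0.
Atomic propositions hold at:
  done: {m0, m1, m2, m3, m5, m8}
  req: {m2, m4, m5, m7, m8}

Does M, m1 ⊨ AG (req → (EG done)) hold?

Yes

EG done: greatest fixpoint, start Z0 = {m0, m1, m2, m3, m5, m8}, keep only states in Sat with some successor in Z. Z1 = {m0, m1, m2, m5, m8}; fixed.
Sat(EG done) = {m0, m1, m2, m5, m8}
Sat(req → (EG done)) = {m0, m1, m2, m3, m5, m6, m8}
AG (req → (EG done)): greatest fixpoint, start Z0 = {m0, m1, m2, m3, m5, m6, m8}, keep only states in Sat with every successor in Z. Z1 = {m0, m1, m3, m5, m6, m8}; Z2 = {m0, m1, m3, m6, m8}; fixed.
Sat(AG (req → (EG done))) = {m0, m1, m3, m6, m8}
m1 ∈ Sat(AG (req → (EG done))) = {m0, m1, m3, m6, m8}, so the formula holds at m1.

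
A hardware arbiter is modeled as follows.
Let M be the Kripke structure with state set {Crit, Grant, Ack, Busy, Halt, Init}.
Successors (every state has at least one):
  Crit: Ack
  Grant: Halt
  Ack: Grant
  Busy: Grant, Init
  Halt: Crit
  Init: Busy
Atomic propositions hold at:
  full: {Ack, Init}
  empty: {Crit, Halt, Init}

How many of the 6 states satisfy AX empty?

2

Sat(AX empty) = {s : every successor in {Crit, Halt, Init}} = {Grant, Halt}
|Sat(AX empty)| = |{Grant, Halt}| = 2.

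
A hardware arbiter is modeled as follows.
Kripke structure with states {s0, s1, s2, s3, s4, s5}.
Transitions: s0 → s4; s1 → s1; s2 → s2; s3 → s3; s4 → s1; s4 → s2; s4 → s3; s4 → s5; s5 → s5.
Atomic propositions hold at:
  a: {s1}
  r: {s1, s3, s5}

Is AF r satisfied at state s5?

AF r: least fixpoint, start Z0 = {s1, s3, s5}, add states with every successor in Z. Already a fixed point.
Sat(AF r) = {s1, s3, s5}
s5 ∈ Sat(AF r) = {s1, s3, s5}, so the formula holds at s5.

Yes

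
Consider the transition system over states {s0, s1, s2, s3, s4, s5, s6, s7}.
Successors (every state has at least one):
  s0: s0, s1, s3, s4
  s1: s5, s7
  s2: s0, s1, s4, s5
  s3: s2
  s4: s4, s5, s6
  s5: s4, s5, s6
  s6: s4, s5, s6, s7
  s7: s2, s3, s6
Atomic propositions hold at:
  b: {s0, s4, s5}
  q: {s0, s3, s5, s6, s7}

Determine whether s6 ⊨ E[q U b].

Yes

E[q U b]: least fixpoint, start Z0 = Sat(b) = {s0, s4, s5}, add states in Sat(q) with some successor in Z. Z1 = {s0, s4, s5, s6}; Z2 = {s0, s4, s5, s6, s7}; fixed.
Sat(E[q U b]) = {s0, s4, s5, s6, s7}
s6 ∈ Sat(E[q U b]) = {s0, s4, s5, s6, s7}, so the formula holds at s6.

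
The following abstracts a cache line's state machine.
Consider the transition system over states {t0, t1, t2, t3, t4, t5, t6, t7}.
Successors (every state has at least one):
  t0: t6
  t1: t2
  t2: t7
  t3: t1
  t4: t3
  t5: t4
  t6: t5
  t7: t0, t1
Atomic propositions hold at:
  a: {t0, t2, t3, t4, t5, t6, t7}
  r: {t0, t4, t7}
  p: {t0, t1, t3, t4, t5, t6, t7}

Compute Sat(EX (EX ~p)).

{t3, t7}

Sat(~p) = {t2}
Sat(EX ~p) = {s : some successor in {t2}} = {t1}
Sat(EX (EX ~p)) = {s : some successor in {t1}} = {t3, t7}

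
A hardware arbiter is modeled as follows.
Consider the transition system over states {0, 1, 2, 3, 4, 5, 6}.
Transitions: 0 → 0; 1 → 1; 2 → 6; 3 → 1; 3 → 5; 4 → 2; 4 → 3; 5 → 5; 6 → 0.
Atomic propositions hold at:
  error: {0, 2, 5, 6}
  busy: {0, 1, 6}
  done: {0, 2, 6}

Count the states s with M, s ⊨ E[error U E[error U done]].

E[error U done]: least fixpoint, start Z0 = Sat(done) = {0, 2, 6}, add states in Sat(error) with some successor in Z. Already a fixed point.
Sat(E[error U done]) = {0, 2, 6}
E[error U E[error U done]]: least fixpoint, start Z0 = Sat(E[error U done]) = {0, 2, 6}, add states in Sat(error) with some successor in Z. Already a fixed point.
Sat(E[error U E[error U done]]) = {0, 2, 6}
|Sat(E[error U E[error U done]])| = |{0, 2, 6}| = 3.

3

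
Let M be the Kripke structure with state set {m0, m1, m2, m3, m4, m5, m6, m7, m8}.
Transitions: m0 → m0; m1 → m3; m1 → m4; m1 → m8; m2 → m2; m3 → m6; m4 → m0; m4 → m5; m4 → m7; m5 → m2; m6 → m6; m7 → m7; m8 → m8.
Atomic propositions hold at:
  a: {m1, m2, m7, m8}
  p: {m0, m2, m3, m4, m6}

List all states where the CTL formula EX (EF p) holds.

{m0, m1, m2, m3, m4, m5, m6}

EF p: least fixpoint, start Z0 = {m0, m2, m3, m4, m6}, add states with some successor in Z. Z1 = {m0, m1, m2, m3, m4, m5, m6}; fixed.
Sat(EF p) = {m0, m1, m2, m3, m4, m5, m6}
Sat(EX (EF p)) = {s : some successor in {m0, m1, m2, m3, m4, m5, m6}} = {m0, m1, m2, m3, m4, m5, m6}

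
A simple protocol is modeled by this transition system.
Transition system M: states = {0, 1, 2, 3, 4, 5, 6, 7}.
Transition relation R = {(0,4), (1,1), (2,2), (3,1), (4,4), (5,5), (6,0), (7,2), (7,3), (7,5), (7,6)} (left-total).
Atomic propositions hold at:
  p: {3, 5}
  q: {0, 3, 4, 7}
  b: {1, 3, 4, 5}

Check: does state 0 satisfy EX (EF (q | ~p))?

Yes

Sat(~p) = {0, 1, 2, 4, 6, 7}
Sat(q | ~p) = {0, 1, 2, 3, 4, 6, 7}
EF (q | ~p): least fixpoint, start Z0 = {0, 1, 2, 3, 4, 6, 7}, add states with some successor in Z. Already a fixed point.
Sat(EF (q | ~p)) = {0, 1, 2, 3, 4, 6, 7}
Sat(EX (EF (q | ~p))) = {s : some successor in {0, 1, 2, 3, 4, 6, 7}} = {0, 1, 2, 3, 4, 6, 7}
0 ∈ Sat(EX (EF (q | ~p))) = {0, 1, 2, 3, 4, 6, 7}, so the formula holds at 0.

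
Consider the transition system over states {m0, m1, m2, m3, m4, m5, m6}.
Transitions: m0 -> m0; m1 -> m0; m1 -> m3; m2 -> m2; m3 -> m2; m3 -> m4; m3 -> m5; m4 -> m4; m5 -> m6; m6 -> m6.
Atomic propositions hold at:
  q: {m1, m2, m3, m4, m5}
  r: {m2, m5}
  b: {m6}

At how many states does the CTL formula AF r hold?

AF r: least fixpoint, start Z0 = {m2, m5}, add states with every successor in Z. Already a fixed point.
Sat(AF r) = {m2, m5}
|Sat(AF r)| = |{m2, m5}| = 2.

2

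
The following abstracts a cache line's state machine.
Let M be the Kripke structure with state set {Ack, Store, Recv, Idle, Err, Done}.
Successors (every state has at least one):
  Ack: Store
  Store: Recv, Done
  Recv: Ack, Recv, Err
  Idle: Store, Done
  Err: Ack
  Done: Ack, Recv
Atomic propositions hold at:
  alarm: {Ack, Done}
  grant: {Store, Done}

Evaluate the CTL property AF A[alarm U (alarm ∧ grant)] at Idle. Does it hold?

Sat(alarm ∧ grant) = {Done}
A[alarm U (alarm ∧ grant)]: least fixpoint, start Z0 = Sat((alarm ∧ grant)) = {Done}, add states in Sat(alarm) with every successor in Z. Already a fixed point.
Sat(A[alarm U (alarm ∧ grant)]) = {Done}
AF A[alarm U (alarm ∧ grant)]: least fixpoint, start Z0 = {Done}, add states with every successor in Z. Already a fixed point.
Sat(AF A[alarm U (alarm ∧ grant)]) = {Done}
Idle ∉ Sat(AF A[alarm U (alarm ∧ grant)]) = {Done}, so the formula does not hold at Idle.

No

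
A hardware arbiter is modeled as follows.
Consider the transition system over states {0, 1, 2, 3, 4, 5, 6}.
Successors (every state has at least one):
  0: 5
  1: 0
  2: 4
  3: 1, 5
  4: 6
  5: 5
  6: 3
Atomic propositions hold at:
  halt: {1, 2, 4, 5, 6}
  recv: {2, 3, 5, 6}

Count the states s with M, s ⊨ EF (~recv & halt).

Sat(~recv) = {0, 1, 4}
Sat(~recv & halt) = {1, 4}
EF (~recv & halt): least fixpoint, start Z0 = {1, 4}, add states with some successor in Z. Z1 = {1, 2, 3, 4}; Z2 = {1, 2, 3, 4, 6}; fixed.
Sat(EF (~recv & halt)) = {1, 2, 3, 4, 6}
|Sat(EF (~recv & halt))| = |{1, 2, 3, 4, 6}| = 5.

5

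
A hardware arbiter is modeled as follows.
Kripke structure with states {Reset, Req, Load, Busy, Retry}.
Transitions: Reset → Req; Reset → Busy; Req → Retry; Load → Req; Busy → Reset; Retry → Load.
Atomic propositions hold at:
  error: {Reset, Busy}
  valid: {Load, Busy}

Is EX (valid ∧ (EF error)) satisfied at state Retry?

No

EF error: least fixpoint, start Z0 = {Reset, Busy}, add states with some successor in Z. Already a fixed point.
Sat(EF error) = {Reset, Busy}
Sat(valid ∧ (EF error)) = {Busy}
Sat(EX (valid ∧ (EF error))) = {s : some successor in {Busy}} = {Reset}
Retry ∉ Sat(EX (valid ∧ (EF error))) = {Reset}, so the formula does not hold at Retry.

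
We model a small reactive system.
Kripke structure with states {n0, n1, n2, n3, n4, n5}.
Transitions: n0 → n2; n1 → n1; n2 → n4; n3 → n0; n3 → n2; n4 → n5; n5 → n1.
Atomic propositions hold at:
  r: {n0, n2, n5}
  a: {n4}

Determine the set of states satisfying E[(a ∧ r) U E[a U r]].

{n0, n2, n4, n5}

Sat(a ∧ r) = ∅
E[a U r]: least fixpoint, start Z0 = Sat(r) = {n0, n2, n5}, add states in Sat(a) with some successor in Z. Z1 = {n0, n2, n4, n5}; fixed.
Sat(E[a U r]) = {n0, n2, n4, n5}
E[(a ∧ r) U E[a U r]]: least fixpoint, start Z0 = Sat(E[a U r]) = {n0, n2, n4, n5}, add states in Sat(a ∧ r) with some successor in Z. Already a fixed point.
Sat(E[(a ∧ r) U E[a U r]]) = {n0, n2, n4, n5}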